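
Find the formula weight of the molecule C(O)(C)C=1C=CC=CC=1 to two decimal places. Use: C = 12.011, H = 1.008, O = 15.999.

Molecular formula: C8H10O.
M = 8×12.011 + 10×1.008 + 1×15.999 = 122.17 g/mol.

122.17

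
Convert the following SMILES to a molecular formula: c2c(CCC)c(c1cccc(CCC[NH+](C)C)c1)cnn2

C18H26N3+

Heavy atoms from the SMILES: 18 C, 3 N.
Implicit hydrogens by atom environment:
  6 × C (aromatic): 1 H each → 6
  5 × C: 2 H each → 10
  4 × C (aromatic): no H
  3 × C: 3 H each → 9
  2 × N (aromatic): no H
  1 × N (charge +1): 1 H
  Total hydrogens = 26.
Net charge +1.
Molecular formula: C18H26N3+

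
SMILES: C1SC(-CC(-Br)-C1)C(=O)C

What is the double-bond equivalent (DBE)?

2

Molecular formula from the SMILES: C7H11BrOS.
DoU = (2C + 2 + N − H − X)/2 = (2·7 + 2 + 0 − 11 − 1)/2 = 4/2 = 2.
(Structurally: 1 ring(s) + 1 π bond(s) = 2.)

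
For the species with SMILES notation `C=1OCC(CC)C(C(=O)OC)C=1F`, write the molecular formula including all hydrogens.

Heavy atoms from the SMILES: 9 C, 1 F, 3 O.
Implicit hydrogens by atom environment:
  3 × C: 1 H each → 3
  3 × O: no H
  2 × C: 3 H each → 6
  2 × C: 2 H each → 4
  2 × C: no H
  1 × F: no H
  Total hydrogens = 13.
Molecular formula: C9H13FO3

C9H13FO3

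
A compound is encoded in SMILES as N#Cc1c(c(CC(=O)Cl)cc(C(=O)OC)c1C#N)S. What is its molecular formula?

Heavy atoms from the SMILES: 12 C, 1 Cl, 2 N, 3 O, 1 S.
Implicit hydrogens by atom environment:
  5 × C (aromatic): no H
  4 × C: no H
  3 × O: no H
  2 × N: no H
  1 × C: 3 H
  1 × C: 2 H
  1 × C (aromatic): 1 H
  1 × Cl: no H
  1 × S: 1 H
  Total hydrogens = 7.
Molecular formula: C12H7ClN2O3S

C12H7ClN2O3S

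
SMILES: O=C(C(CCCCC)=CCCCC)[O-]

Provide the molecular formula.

C12H21O2-

Heavy atoms from the SMILES: 12 C, 2 O.
Implicit hydrogens by atom environment:
  7 × C: 2 H each → 14
  2 × C: 3 H each → 6
  2 × C: no H
  1 × C: 1 H
  1 × O: no H
  1 × O (charge -1): no H
  Total hydrogens = 21.
Net charge -1.
Molecular formula: C12H21O2-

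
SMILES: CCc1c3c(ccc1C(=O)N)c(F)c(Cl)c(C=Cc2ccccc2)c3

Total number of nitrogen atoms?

1

The symbol for nitrogen appears 1 time in the SMILES.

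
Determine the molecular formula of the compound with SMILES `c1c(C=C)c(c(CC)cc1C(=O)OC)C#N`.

C13H13NO2

Heavy atoms from the SMILES: 13 C, 1 N, 2 O.
Implicit hydrogens by atom environment:
  4 × C (aromatic): no H
  2 × C: 3 H each → 6
  2 × C: 2 H each → 4
  2 × C (aromatic): 1 H each → 2
  2 × C: no H
  2 × O: no H
  1 × C: 1 H
  1 × N: no H
  Total hydrogens = 13.
Molecular formula: C13H13NO2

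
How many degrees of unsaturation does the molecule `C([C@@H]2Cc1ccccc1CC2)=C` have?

Molecular formula from the SMILES: C12H14.
DoU = (2C + 2 + N − H − X)/2 = (2·12 + 2 + 0 − 14 − 0)/2 = 12/2 = 6.
(Structurally: 2 ring(s) + 4 π bond(s) = 6.)

6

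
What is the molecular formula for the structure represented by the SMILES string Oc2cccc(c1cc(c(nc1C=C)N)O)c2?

C13H12N2O2

Heavy atoms from the SMILES: 13 C, 2 N, 2 O.
Implicit hydrogens by atom environment:
  6 × C (aromatic): no H
  5 × C (aromatic): 1 H each → 5
  2 × O: 1 H each → 2
  1 × C: 2 H
  1 × C: 1 H
  1 × N: 2 H
  1 × N (aromatic): no H
  Total hydrogens = 12.
Molecular formula: C13H12N2O2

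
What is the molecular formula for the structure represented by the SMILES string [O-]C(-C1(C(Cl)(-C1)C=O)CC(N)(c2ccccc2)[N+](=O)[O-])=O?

Heavy atoms from the SMILES: 13 C, 1 Cl, 2 N, 5 O.
Implicit hydrogens by atom environment:
  5 × C (aromatic): 1 H each → 5
  4 × C: no H
  3 × O: no H
  2 × C: 2 H each → 4
  2 × O (charge -1): no H
  1 × C: 1 H
  1 × C (aromatic): no H
  1 × Cl: no H
  1 × N: 2 H
  1 × N (charge +1): no H
  Total hydrogens = 12.
Net charge -1.
Molecular formula: C13H12ClN2O5-

C13H12ClN2O5-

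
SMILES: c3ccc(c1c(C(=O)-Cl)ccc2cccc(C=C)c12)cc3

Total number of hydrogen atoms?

13

Hydrogens are implicit in SMILES; fill each atom to its normal valence:
  10 × C (aromatic): 1 H each → 10
  6 × C (aromatic): no H
  1 × C: 2 H
  1 × C: 1 H
  1 × C: no H
  1 × Cl: no H
  1 × O: no H
  Total hydrogens = 13.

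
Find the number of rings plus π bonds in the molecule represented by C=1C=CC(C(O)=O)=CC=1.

5

Molecular formula from the SMILES: C7H6O2.
DoU = (2C + 2 + N − H − X)/2 = (2·7 + 2 + 0 − 6 − 0)/2 = 10/2 = 5.
(Structurally: 1 ring(s) + 4 π bond(s) = 5.)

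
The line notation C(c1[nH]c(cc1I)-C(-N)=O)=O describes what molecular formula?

C6H5IN2O2

Heavy atoms from the SMILES: 6 C, 1 I, 2 N, 2 O.
Implicit hydrogens by atom environment:
  3 × C (aromatic): no H
  2 × O: no H
  1 × C (aromatic): 1 H
  1 × C: 1 H
  1 × C: no H
  1 × I: no H
  1 × N: 2 H
  1 × N (aromatic): 1 H
  Total hydrogens = 5.
Molecular formula: C6H5IN2O2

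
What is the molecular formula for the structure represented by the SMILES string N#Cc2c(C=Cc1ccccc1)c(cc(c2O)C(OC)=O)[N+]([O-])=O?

Heavy atoms from the SMILES: 17 C, 2 N, 5 O.
Implicit hydrogens by atom environment:
  6 × C (aromatic): 1 H each → 6
  6 × C (aromatic): no H
  3 × O: no H
  2 × C: 1 H each → 2
  2 × C: no H
  1 × C: 3 H
  1 × N (charge +1): no H
  1 × N: no H
  1 × O: 1 H
  1 × O (charge -1): no H
  Total hydrogens = 12.
Molecular formula: C17H12N2O5

C17H12N2O5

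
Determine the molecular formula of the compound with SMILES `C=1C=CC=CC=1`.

Heavy atoms from the SMILES: 6 C.
Implicit hydrogens by atom environment:
  6 × C (aromatic): 1 H each → 6
  Total hydrogens = 6.
Molecular formula: C6H6

C6H6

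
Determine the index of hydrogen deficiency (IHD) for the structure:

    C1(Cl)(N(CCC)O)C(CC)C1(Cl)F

Molecular formula from the SMILES: C8H14Cl2FNO.
DoU = (2C + 2 + N − H − X)/2 = (2·8 + 2 + 1 − 14 − 3)/2 = 2/2 = 1.
(Structurally: 1 ring(s) + 0 π bond(s) = 1.)

1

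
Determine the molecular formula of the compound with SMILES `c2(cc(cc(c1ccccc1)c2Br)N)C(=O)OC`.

Heavy atoms from the SMILES: 1 Br, 14 C, 1 N, 2 O.
Implicit hydrogens by atom environment:
  7 × C (aromatic): 1 H each → 7
  5 × C (aromatic): no H
  2 × O: no H
  1 × Br: no H
  1 × C: 3 H
  1 × C: no H
  1 × N: 2 H
  Total hydrogens = 12.
Molecular formula: C14H12BrNO2

C14H12BrNO2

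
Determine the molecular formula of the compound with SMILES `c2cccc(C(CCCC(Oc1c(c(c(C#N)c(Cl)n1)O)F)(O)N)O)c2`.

Heavy atoms from the SMILES: 17 C, 1 Cl, 1 F, 3 N, 4 O.
Implicit hydrogens by atom environment:
  6 × C (aromatic): no H
  5 × C (aromatic): 1 H each → 5
  3 × C: 2 H each → 6
  3 × O: 1 H each → 3
  2 × C: no H
  1 × C: 1 H
  1 × Cl: no H
  1 × F: no H
  1 × N: 2 H
  1 × N (aromatic): no H
  1 × N: no H
  1 × O: no H
  Total hydrogens = 17.
Molecular formula: C17H17ClFN3O4

C17H17ClFN3O4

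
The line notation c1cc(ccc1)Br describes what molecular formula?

C6H5Br

Heavy atoms from the SMILES: 1 Br, 6 C.
Implicit hydrogens by atom environment:
  5 × C (aromatic): 1 H each → 5
  1 × Br: no H
  1 × C (aromatic): no H
  Total hydrogens = 5.
Molecular formula: C6H5Br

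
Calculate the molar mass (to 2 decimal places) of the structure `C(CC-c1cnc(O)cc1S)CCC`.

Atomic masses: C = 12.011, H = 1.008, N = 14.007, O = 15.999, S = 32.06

211.32

Molecular formula: C11H17NOS.
M = 11×12.011 + 17×1.008 + 1×14.007 + 1×15.999 + 1×32.06 = 211.32 g/mol.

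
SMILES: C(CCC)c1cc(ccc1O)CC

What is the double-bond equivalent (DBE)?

Molecular formula from the SMILES: C12H18O.
DoU = (2C + 2 + N − H − X)/2 = (2·12 + 2 + 0 − 18 − 0)/2 = 8/2 = 4.
(Structurally: 1 ring(s) + 3 π bond(s) = 4.)

4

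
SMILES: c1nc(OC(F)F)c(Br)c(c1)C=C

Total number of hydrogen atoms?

Hydrogens are implicit in SMILES; fill each atom to its normal valence:
  3 × C (aromatic): no H
  2 × C (aromatic): 1 H each → 2
  2 × C: 1 H each → 2
  2 × F: no H
  1 × Br: no H
  1 × C: 2 H
  1 × N (aromatic): no H
  1 × O: no H
  Total hydrogens = 6.

6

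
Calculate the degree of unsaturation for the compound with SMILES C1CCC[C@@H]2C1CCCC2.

2

Molecular formula from the SMILES: C10H18.
DoU = (2C + 2 + N − H − X)/2 = (2·10 + 2 + 0 − 18 − 0)/2 = 4/2 = 2.
(Structurally: 2 ring(s) + 0 π bond(s) = 2.)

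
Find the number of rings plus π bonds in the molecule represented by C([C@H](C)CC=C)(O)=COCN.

2

Molecular formula from the SMILES: C8H15NO2.
DoU = (2C + 2 + N − H − X)/2 = (2·8 + 2 + 1 − 15 − 0)/2 = 4/2 = 2.
(Structurally: 0 ring(s) + 2 π bond(s) = 2.)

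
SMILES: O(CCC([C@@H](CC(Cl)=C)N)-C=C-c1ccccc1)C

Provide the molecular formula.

Heavy atoms from the SMILES: 16 C, 1 Cl, 1 N, 1 O.
Implicit hydrogens by atom environment:
  5 × C (aromatic): 1 H each → 5
  4 × C: 2 H each → 8
  4 × C: 1 H each → 4
  1 × C: 3 H
  1 × C: no H
  1 × C (aromatic): no H
  1 × Cl: no H
  1 × N: 2 H
  1 × O: no H
  Total hydrogens = 22.
Molecular formula: C16H22ClNO

C16H22ClNO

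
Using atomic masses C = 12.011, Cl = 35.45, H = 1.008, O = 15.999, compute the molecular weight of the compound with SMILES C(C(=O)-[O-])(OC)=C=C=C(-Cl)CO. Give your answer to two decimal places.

189.57

Molecular formula: C7H6ClO4-.
M = 7×12.011 + 1×35.45 + 6×1.008 + 4×15.999 = 189.57 g/mol.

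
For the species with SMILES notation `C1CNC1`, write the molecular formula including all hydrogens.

Heavy atoms from the SMILES: 3 C, 1 N.
Implicit hydrogens by atom environment:
  3 × C: 2 H each → 6
  1 × N: 1 H
  Total hydrogens = 7.
Molecular formula: C3H7N

C3H7N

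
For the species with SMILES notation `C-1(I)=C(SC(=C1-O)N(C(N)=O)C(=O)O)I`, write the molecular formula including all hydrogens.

Heavy atoms from the SMILES: 6 C, 2 I, 2 N, 4 O, 1 S.
Implicit hydrogens by atom environment:
  4 × C (aromatic): no H
  2 × C: no H
  2 × I: no H
  2 × O: 1 H each → 2
  2 × O: no H
  1 × N: 2 H
  1 × N: no H
  1 × S (aromatic): no H
  Total hydrogens = 4.
Molecular formula: C6H4I2N2O4S

C6H4I2N2O4S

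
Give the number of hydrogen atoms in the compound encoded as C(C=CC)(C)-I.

Hydrogens are implicit in SMILES; fill each atom to its normal valence:
  3 × C: 1 H each → 3
  2 × C: 3 H each → 6
  1 × I: no H
  Total hydrogens = 9.

9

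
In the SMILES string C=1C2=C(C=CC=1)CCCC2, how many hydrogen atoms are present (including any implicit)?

12

Hydrogens are implicit in SMILES; fill each atom to its normal valence:
  4 × C: 2 H each → 8
  4 × C (aromatic): 1 H each → 4
  2 × C (aromatic): no H
  Total hydrogens = 12.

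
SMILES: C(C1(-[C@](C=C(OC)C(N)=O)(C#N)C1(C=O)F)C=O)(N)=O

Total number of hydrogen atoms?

10

Hydrogens are implicit in SMILES; fill each atom to its normal valence:
  7 × C: no H
  5 × O: no H
  3 × C: 1 H each → 3
  2 × N: 2 H each → 4
  1 × C: 3 H
  1 × F: no H
  1 × N: no H
  Total hydrogens = 10.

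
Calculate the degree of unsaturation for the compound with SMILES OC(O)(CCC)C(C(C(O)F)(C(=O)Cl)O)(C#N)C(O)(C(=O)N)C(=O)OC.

Molecular formula from the SMILES: C13H18ClFN2O9.
DoU = (2C + 2 + N − H − X)/2 = (2·13 + 2 + 2 − 18 − 2)/2 = 10/2 = 5.
(Structurally: 0 ring(s) + 5 π bond(s) = 5.)

5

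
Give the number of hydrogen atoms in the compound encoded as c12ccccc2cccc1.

8

Hydrogens are implicit in SMILES; fill each atom to its normal valence:
  8 × C (aromatic): 1 H each → 8
  2 × C (aromatic): no H
  Total hydrogens = 8.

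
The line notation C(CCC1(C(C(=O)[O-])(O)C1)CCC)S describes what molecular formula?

C10H17O3S-

Heavy atoms from the SMILES: 10 C, 3 O, 1 S.
Implicit hydrogens by atom environment:
  6 × C: 2 H each → 12
  3 × C: no H
  1 × C: 3 H
  1 × O: 1 H
  1 × O: no H
  1 × O (charge -1): no H
  1 × S: 1 H
  Total hydrogens = 17.
Net charge -1.
Molecular formula: C10H17O3S-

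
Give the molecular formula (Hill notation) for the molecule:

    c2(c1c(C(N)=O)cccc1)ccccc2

Heavy atoms from the SMILES: 13 C, 1 N, 1 O.
Implicit hydrogens by atom environment:
  9 × C (aromatic): 1 H each → 9
  3 × C (aromatic): no H
  1 × C: no H
  1 × N: 2 H
  1 × O: no H
  Total hydrogens = 11.
Molecular formula: C13H11NO

C13H11NO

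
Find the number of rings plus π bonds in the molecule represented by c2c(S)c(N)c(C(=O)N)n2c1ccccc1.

8

Molecular formula from the SMILES: C11H11N3OS.
DoU = (2C + 2 + N − H − X)/2 = (2·11 + 2 + 3 − 11 − 0)/2 = 16/2 = 8.
(Structurally: 2 ring(s) + 6 π bond(s) = 8.)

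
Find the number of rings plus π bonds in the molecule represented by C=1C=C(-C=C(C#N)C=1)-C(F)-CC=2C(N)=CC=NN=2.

Molecular formula from the SMILES: C13H11FN4.
DoU = (2C + 2 + N − H − X)/2 = (2·13 + 2 + 4 − 11 − 1)/2 = 20/2 = 10.
(Structurally: 2 ring(s) + 8 π bond(s) = 10.)

10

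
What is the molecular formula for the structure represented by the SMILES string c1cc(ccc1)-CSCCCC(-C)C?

C13H20S

Heavy atoms from the SMILES: 13 C, 1 S.
Implicit hydrogens by atom environment:
  5 × C (aromatic): 1 H each → 5
  4 × C: 2 H each → 8
  2 × C: 3 H each → 6
  1 × C: 1 H
  1 × C (aromatic): no H
  1 × S: no H
  Total hydrogens = 20.
Molecular formula: C13H20S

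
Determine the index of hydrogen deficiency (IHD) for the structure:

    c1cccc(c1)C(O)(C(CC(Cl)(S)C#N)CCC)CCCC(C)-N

6

Molecular formula from the SMILES: C19H29ClN2OS.
DoU = (2C + 2 + N − H − X)/2 = (2·19 + 2 + 2 − 29 − 1)/2 = 12/2 = 6.
(Structurally: 1 ring(s) + 5 π bond(s) = 6.)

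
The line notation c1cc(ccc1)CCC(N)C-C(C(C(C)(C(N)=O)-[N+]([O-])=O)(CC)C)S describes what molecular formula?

Heavy atoms from the SMILES: 18 C, 3 N, 3 O, 1 S.
Implicit hydrogens by atom environment:
  5 × C (aromatic): 1 H each → 5
  4 × C: 2 H each → 8
  3 × C: 3 H each → 9
  3 × C: no H
  2 × C: 1 H each → 2
  2 × N: 2 H each → 4
  2 × O: no H
  1 × C (aromatic): no H
  1 × N (charge +1): no H
  1 × O (charge -1): no H
  1 × S: 1 H
  Total hydrogens = 29.
Molecular formula: C18H29N3O3S

C18H29N3O3S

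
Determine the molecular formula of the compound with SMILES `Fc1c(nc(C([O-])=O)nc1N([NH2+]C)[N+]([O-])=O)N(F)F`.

Heavy atoms from the SMILES: 6 C, 3 F, 6 N, 4 O.
Implicit hydrogens by atom environment:
  4 × C (aromatic): no H
  3 × F: no H
  2 × N (aromatic): no H
  2 × N: no H
  2 × O: no H
  2 × O (charge -1): no H
  1 × C: 3 H
  1 × C: no H
  1 × N (charge +1): 2 H
  1 × N (charge +1): no H
  Total hydrogens = 5.
Molecular formula: C6H5F3N6O4

C6H5F3N6O4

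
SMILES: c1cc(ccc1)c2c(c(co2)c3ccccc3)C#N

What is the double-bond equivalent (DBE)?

Molecular formula from the SMILES: C17H11NO.
DoU = (2C + 2 + N − H − X)/2 = (2·17 + 2 + 1 − 11 − 0)/2 = 26/2 = 13.
(Structurally: 3 ring(s) + 10 π bond(s) = 13.)

13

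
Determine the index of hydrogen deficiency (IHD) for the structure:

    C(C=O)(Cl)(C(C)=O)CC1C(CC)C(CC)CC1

Molecular formula from the SMILES: C14H23ClO2.
DoU = (2C + 2 + N − H − X)/2 = (2·14 + 2 + 0 − 23 − 1)/2 = 6/2 = 3.
(Structurally: 1 ring(s) + 2 π bond(s) = 3.)

3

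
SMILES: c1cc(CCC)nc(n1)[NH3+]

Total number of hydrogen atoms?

12

Hydrogens are implicit in SMILES; fill each atom to its normal valence:
  2 × C: 2 H each → 4
  2 × C (aromatic): 1 H each → 2
  2 × C (aromatic): no H
  2 × N (aromatic): no H
  1 × C: 3 H
  1 × N (charge +1): 3 H
  Total hydrogens = 12.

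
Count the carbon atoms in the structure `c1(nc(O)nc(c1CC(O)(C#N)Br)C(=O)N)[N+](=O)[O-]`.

8

The symbol for carbon appears 8 times in the SMILES. Lowercase c denotes aromatic carbon and counts toward C.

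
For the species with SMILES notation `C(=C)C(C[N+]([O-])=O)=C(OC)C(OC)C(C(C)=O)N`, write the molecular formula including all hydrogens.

C11H18N2O5

Heavy atoms from the SMILES: 11 C, 2 N, 5 O.
Implicit hydrogens by atom environment:
  4 × O: no H
  3 × C: 3 H each → 9
  3 × C: 1 H each → 3
  3 × C: no H
  2 × C: 2 H each → 4
  1 × N: 2 H
  1 × N (charge +1): no H
  1 × O (charge -1): no H
  Total hydrogens = 18.
Molecular formula: C11H18N2O5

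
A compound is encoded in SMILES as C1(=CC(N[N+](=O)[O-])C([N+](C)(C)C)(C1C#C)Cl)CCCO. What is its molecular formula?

Heavy atoms from the SMILES: 13 C, 1 Cl, 3 N, 3 O.
Implicit hydrogens by atom environment:
  4 × C: 1 H each → 4
  3 × C: 3 H each → 9
  3 × C: 2 H each → 6
  3 × C: no H
  2 × N (charge +1): no H
  1 × Cl: no H
  1 × N: 1 H
  1 × O: 1 H
  1 × O: no H
  1 × O (charge -1): no H
  Total hydrogens = 21.
Net charge +1.
Molecular formula: C13H21ClN3O3+

C13H21ClN3O3+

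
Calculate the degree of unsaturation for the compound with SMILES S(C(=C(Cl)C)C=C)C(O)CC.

Molecular formula from the SMILES: C8H13ClOS.
DoU = (2C + 2 + N − H − X)/2 = (2·8 + 2 + 0 − 13 − 1)/2 = 4/2 = 2.
(Structurally: 0 ring(s) + 2 π bond(s) = 2.)

2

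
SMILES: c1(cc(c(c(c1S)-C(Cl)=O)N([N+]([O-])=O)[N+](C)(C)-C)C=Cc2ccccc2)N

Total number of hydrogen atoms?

Hydrogens are implicit in SMILES; fill each atom to its normal valence:
  6 × C (aromatic): 1 H each → 6
  6 × C (aromatic): no H
  3 × C: 3 H each → 9
  2 × C: 1 H each → 2
  2 × N (charge +1): no H
  2 × O: no H
  1 × C: no H
  1 × Cl: no H
  1 × N: 2 H
  1 × N: no H
  1 × O (charge -1): no H
  1 × S: 1 H
  Total hydrogens = 20.

20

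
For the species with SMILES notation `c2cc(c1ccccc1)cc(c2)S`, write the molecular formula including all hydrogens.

Heavy atoms from the SMILES: 12 C, 1 S.
Implicit hydrogens by atom environment:
  9 × C (aromatic): 1 H each → 9
  3 × C (aromatic): no H
  1 × S: 1 H
  Total hydrogens = 10.
Molecular formula: C12H10S

C12H10S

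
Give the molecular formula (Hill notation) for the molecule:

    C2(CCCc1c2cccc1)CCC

C13H18

Heavy atoms from the SMILES: 13 C.
Implicit hydrogens by atom environment:
  5 × C: 2 H each → 10
  4 × C (aromatic): 1 H each → 4
  2 × C (aromatic): no H
  1 × C: 3 H
  1 × C: 1 H
  Total hydrogens = 18.
Molecular formula: C13H18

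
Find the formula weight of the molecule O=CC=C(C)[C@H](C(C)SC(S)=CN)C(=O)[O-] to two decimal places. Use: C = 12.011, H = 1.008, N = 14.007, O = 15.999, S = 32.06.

260.35

Molecular formula: C10H14NO3S2-.
M = 10×12.011 + 14×1.008 + 1×14.007 + 3×15.999 + 2×32.06 = 260.35 g/mol.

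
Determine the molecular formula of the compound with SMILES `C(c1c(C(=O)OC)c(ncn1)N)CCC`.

C10H15N3O2

Heavy atoms from the SMILES: 10 C, 3 N, 2 O.
Implicit hydrogens by atom environment:
  3 × C: 2 H each → 6
  3 × C (aromatic): no H
  2 × C: 3 H each → 6
  2 × N (aromatic): no H
  2 × O: no H
  1 × C (aromatic): 1 H
  1 × C: no H
  1 × N: 2 H
  Total hydrogens = 15.
Molecular formula: C10H15N3O2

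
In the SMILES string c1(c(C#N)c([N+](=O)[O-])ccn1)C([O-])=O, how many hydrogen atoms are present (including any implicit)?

2

Hydrogens are implicit in SMILES; fill each atom to its normal valence:
  3 × C (aromatic): no H
  2 × C (aromatic): 1 H each → 2
  2 × C: no H
  2 × O: no H
  2 × O (charge -1): no H
  1 × N (aromatic): no H
  1 × N: no H
  1 × N (charge +1): no H
  Total hydrogens = 2.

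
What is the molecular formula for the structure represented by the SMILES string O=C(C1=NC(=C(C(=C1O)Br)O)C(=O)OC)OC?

C9H8BrNO6

Heavy atoms from the SMILES: 1 Br, 9 C, 1 N, 6 O.
Implicit hydrogens by atom environment:
  5 × C (aromatic): no H
  4 × O: no H
  2 × C: 3 H each → 6
  2 × C: no H
  2 × O: 1 H each → 2
  1 × Br: no H
  1 × N (aromatic): no H
  Total hydrogens = 8.
Molecular formula: C9H8BrNO6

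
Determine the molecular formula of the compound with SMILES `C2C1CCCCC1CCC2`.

Heavy atoms from the SMILES: 10 C.
Implicit hydrogens by atom environment:
  8 × C: 2 H each → 16
  2 × C: 1 H each → 2
  Total hydrogens = 18.
Molecular formula: C10H18

C10H18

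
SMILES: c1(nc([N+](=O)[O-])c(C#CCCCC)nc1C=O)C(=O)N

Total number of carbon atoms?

The symbol for carbon appears 12 times in the SMILES. Lowercase c denotes aromatic carbon and counts toward C.

12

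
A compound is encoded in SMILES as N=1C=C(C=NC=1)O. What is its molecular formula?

Heavy atoms from the SMILES: 4 C, 2 N, 1 O.
Implicit hydrogens by atom environment:
  3 × C (aromatic): 1 H each → 3
  2 × N (aromatic): no H
  1 × C (aromatic): no H
  1 × O: 1 H
  Total hydrogens = 4.
Molecular formula: C4H4N2O

C4H4N2O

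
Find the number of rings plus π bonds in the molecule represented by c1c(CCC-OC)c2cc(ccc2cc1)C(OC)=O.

Molecular formula from the SMILES: C16H18O3.
DoU = (2C + 2 + N − H − X)/2 = (2·16 + 2 + 0 − 18 − 0)/2 = 16/2 = 8.
(Structurally: 2 ring(s) + 6 π bond(s) = 8.)

8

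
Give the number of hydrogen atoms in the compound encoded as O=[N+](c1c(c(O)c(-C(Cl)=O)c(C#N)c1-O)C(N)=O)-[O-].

4

Hydrogens are implicit in SMILES; fill each atom to its normal valence:
  6 × C (aromatic): no H
  3 × C: no H
  3 × O: no H
  2 × O: 1 H each → 2
  1 × Cl: no H
  1 × N: 2 H
  1 × N (charge +1): no H
  1 × N: no H
  1 × O (charge -1): no H
  Total hydrogens = 4.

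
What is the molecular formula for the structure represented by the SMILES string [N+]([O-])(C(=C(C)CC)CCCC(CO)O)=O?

C10H19NO4

Heavy atoms from the SMILES: 10 C, 1 N, 4 O.
Implicit hydrogens by atom environment:
  5 × C: 2 H each → 10
  2 × C: 3 H each → 6
  2 × C: no H
  2 × O: 1 H each → 2
  1 × C: 1 H
  1 × N (charge +1): no H
  1 × O: no H
  1 × O (charge -1): no H
  Total hydrogens = 19.
Molecular formula: C10H19NO4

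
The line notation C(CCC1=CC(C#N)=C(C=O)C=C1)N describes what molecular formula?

Heavy atoms from the SMILES: 11 C, 2 N, 1 O.
Implicit hydrogens by atom environment:
  3 × C: 2 H each → 6
  3 × C (aromatic): 1 H each → 3
  3 × C (aromatic): no H
  1 × C: 1 H
  1 × C: no H
  1 × N: 2 H
  1 × N: no H
  1 × O: no H
  Total hydrogens = 12.
Molecular formula: C11H12N2O

C11H12N2O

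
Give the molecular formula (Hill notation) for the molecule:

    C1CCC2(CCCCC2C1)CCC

C13H24

Heavy atoms from the SMILES: 13 C.
Implicit hydrogens by atom environment:
  10 × C: 2 H each → 20
  1 × C: 3 H
  1 × C: 1 H
  1 × C: no H
  Total hydrogens = 24.
Molecular formula: C13H24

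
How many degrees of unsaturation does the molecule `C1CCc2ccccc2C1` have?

Molecular formula from the SMILES: C10H12.
DoU = (2C + 2 + N − H − X)/2 = (2·10 + 2 + 0 − 12 − 0)/2 = 10/2 = 5.
(Structurally: 2 ring(s) + 3 π bond(s) = 5.)

5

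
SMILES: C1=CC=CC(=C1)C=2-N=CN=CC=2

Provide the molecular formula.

Heavy atoms from the SMILES: 10 C, 2 N.
Implicit hydrogens by atom environment:
  8 × C (aromatic): 1 H each → 8
  2 × C (aromatic): no H
  2 × N (aromatic): no H
  Total hydrogens = 8.
Molecular formula: C10H8N2

C10H8N2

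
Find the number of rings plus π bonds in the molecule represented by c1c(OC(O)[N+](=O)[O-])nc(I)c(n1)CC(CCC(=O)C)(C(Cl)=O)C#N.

Molecular formula from the SMILES: C13H12ClIN4O6.
DoU = (2C + 2 + N − H − X)/2 = (2·13 + 2 + 4 − 12 − 2)/2 = 18/2 = 9.
(Structurally: 1 ring(s) + 8 π bond(s) = 9.)

9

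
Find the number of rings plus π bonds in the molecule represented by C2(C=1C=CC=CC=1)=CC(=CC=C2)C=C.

Molecular formula from the SMILES: C14H12.
DoU = (2C + 2 + N − H − X)/2 = (2·14 + 2 + 0 − 12 − 0)/2 = 18/2 = 9.
(Structurally: 2 ring(s) + 7 π bond(s) = 9.)

9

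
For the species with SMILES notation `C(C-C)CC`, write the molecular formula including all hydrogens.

Heavy atoms from the SMILES: 5 C.
Implicit hydrogens by atom environment:
  3 × C: 2 H each → 6
  2 × C: 3 H each → 6
  Total hydrogens = 12.
Molecular formula: C5H12

C5H12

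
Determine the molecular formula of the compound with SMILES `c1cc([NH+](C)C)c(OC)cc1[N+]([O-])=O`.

C9H13N2O3+

Heavy atoms from the SMILES: 9 C, 2 N, 3 O.
Implicit hydrogens by atom environment:
  3 × C: 3 H each → 9
  3 × C (aromatic): 1 H each → 3
  3 × C (aromatic): no H
  2 × O: no H
  1 × N (charge +1): 1 H
  1 × N (charge +1): no H
  1 × O (charge -1): no H
  Total hydrogens = 13.
Net charge +1.
Molecular formula: C9H13N2O3+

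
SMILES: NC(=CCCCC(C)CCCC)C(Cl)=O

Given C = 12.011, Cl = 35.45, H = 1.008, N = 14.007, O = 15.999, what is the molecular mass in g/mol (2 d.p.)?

231.76

Molecular formula: C12H22ClNO.
M = 12×12.011 + 1×35.45 + 22×1.008 + 1×14.007 + 1×15.999 = 231.76 g/mol.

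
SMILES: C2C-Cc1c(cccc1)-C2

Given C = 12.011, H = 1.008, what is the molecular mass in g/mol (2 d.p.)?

Molecular formula: C10H12.
M = 10×12.011 + 12×1.008 = 132.21 g/mol.

132.21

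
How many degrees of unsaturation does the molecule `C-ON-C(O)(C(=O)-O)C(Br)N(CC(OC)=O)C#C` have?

4

Molecular formula from the SMILES: C9H13BrN2O6.
DoU = (2C + 2 + N − H − X)/2 = (2·9 + 2 + 2 − 13 − 1)/2 = 8/2 = 4.
(Structurally: 0 ring(s) + 4 π bond(s) = 4.)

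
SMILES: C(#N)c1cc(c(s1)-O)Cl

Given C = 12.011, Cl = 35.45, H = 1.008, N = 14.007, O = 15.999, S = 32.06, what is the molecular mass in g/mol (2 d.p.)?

Molecular formula: C5H2ClNOS.
M = 5×12.011 + 1×35.45 + 2×1.008 + 1×14.007 + 1×15.999 + 1×32.06 = 159.59 g/mol.

159.59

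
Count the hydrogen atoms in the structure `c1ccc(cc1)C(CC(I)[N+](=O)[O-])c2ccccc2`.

Hydrogens are implicit in SMILES; fill each atom to its normal valence:
  10 × C (aromatic): 1 H each → 10
  2 × C: 1 H each → 2
  2 × C (aromatic): no H
  1 × C: 2 H
  1 × I: no H
  1 × N (charge +1): no H
  1 × O: no H
  1 × O (charge -1): no H
  Total hydrogens = 14.

14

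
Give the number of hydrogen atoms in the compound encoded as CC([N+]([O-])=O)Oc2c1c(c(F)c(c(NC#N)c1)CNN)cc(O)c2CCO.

Hydrogens are implicit in SMILES; fill each atom to its normal valence:
  8 × C (aromatic): no H
  3 × C: 2 H each → 6
  2 × C (aromatic): 1 H each → 2
  2 × N: 1 H each → 2
  2 × O: 1 H each → 2
  2 × O: no H
  1 × C: 3 H
  1 × C: 1 H
  1 × C: no H
  1 × F: no H
  1 × N: 2 H
  1 × N (charge +1): no H
  1 × N: no H
  1 × O (charge -1): no H
  Total hydrogens = 18.

18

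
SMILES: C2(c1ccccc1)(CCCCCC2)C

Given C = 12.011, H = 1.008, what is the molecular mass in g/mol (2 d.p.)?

188.31

Molecular formula: C14H20.
M = 14×12.011 + 20×1.008 = 188.31 g/mol.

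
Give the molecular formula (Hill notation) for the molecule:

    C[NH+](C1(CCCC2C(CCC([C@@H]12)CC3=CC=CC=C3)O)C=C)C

Heavy atoms from the SMILES: 21 C, 1 N, 1 O.
Implicit hydrogens by atom environment:
  7 × C: 2 H each → 14
  5 × C: 1 H each → 5
  5 × C (aromatic): 1 H each → 5
  2 × C: 3 H each → 6
  1 × C: no H
  1 × C (aromatic): no H
  1 × N (charge +1): 1 H
  1 × O: 1 H
  Total hydrogens = 32.
Net charge +1.
Molecular formula: C21H32NO+

C21H32NO+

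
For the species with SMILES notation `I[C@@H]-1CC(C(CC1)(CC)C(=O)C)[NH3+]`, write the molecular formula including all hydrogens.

C10H19INO+

Heavy atoms from the SMILES: 10 C, 1 I, 1 N, 1 O.
Implicit hydrogens by atom environment:
  4 × C: 2 H each → 8
  2 × C: 3 H each → 6
  2 × C: 1 H each → 2
  2 × C: no H
  1 × I: no H
  1 × N (charge +1): 3 H
  1 × O: no H
  Total hydrogens = 19.
Net charge +1.
Molecular formula: C10H19INO+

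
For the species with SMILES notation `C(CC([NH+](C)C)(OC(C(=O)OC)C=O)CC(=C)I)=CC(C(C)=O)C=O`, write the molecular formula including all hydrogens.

C17H25INO6+

Heavy atoms from the SMILES: 17 C, 1 I, 1 N, 6 O.
Implicit hydrogens by atom environment:
  6 × C: 1 H each → 6
  6 × O: no H
  4 × C: 3 H each → 12
  4 × C: no H
  3 × C: 2 H each → 6
  1 × I: no H
  1 × N (charge +1): 1 H
  Total hydrogens = 25.
Net charge +1.
Molecular formula: C17H25INO6+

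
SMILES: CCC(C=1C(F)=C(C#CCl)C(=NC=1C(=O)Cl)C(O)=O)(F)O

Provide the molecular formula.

Heavy atoms from the SMILES: 12 C, 2 Cl, 2 F, 1 N, 4 O.
Implicit hydrogens by atom environment:
  5 × C (aromatic): no H
  5 × C: no H
  2 × Cl: no H
  2 × F: no H
  2 × O: 1 H each → 2
  2 × O: no H
  1 × C: 3 H
  1 × C: 2 H
  1 × N (aromatic): no H
  Total hydrogens = 7.
Molecular formula: C12H7Cl2F2NO4

C12H7Cl2F2NO4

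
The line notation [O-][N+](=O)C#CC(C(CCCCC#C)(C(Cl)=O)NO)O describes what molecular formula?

C11H13ClN2O5

Heavy atoms from the SMILES: 11 C, 1 Cl, 2 N, 5 O.
Implicit hydrogens by atom environment:
  5 × C: no H
  4 × C: 2 H each → 8
  2 × C: 1 H each → 2
  2 × O: 1 H each → 2
  2 × O: no H
  1 × Cl: no H
  1 × N: 1 H
  1 × N (charge +1): no H
  1 × O (charge -1): no H
  Total hydrogens = 13.
Molecular formula: C11H13ClN2O5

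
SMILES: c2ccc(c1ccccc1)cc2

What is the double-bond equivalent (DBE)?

Molecular formula from the SMILES: C12H10.
DoU = (2C + 2 + N − H − X)/2 = (2·12 + 2 + 0 − 10 − 0)/2 = 16/2 = 8.
(Structurally: 2 ring(s) + 6 π bond(s) = 8.)

8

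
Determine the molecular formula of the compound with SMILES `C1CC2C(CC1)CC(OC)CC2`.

Heavy atoms from the SMILES: 11 C, 1 O.
Implicit hydrogens by atom environment:
  7 × C: 2 H each → 14
  3 × C: 1 H each → 3
  1 × C: 3 H
  1 × O: no H
  Total hydrogens = 20.
Molecular formula: C11H20O

C11H20O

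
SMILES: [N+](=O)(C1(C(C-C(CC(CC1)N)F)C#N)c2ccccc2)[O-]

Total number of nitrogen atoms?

The symbol for nitrogen appears 3 times in the SMILES.

3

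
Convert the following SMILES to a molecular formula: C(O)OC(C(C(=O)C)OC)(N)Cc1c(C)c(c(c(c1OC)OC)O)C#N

Heavy atoms from the SMILES: 17 C, 2 N, 7 O.
Implicit hydrogens by atom environment:
  6 × C (aromatic): no H
  5 × C: 3 H each → 15
  5 × O: no H
  3 × C: no H
  2 × C: 2 H each → 4
  2 × O: 1 H each → 2
  1 × C: 1 H
  1 × N: 2 H
  1 × N: no H
  Total hydrogens = 24.
Molecular formula: C17H24N2O7

C17H24N2O7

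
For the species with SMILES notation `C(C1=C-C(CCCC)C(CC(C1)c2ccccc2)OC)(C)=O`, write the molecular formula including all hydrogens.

C20H28O2

Heavy atoms from the SMILES: 20 C, 2 O.
Implicit hydrogens by atom environment:
  5 × C: 2 H each → 10
  5 × C (aromatic): 1 H each → 5
  4 × C: 1 H each → 4
  3 × C: 3 H each → 9
  2 × C: no H
  2 × O: no H
  1 × C (aromatic): no H
  Total hydrogens = 28.
Molecular formula: C20H28O2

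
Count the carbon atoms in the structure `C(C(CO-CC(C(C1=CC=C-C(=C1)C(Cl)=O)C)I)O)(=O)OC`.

The symbol for carbon appears 15 times in the SMILES. (Cl is a single chlorine, not C + l.)

15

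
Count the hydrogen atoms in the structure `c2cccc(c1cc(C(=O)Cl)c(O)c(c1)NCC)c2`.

14

Hydrogens are implicit in SMILES; fill each atom to its normal valence:
  7 × C (aromatic): 1 H each → 7
  5 × C (aromatic): no H
  1 × C: 3 H
  1 × C: 2 H
  1 × C: no H
  1 × Cl: no H
  1 × N: 1 H
  1 × O: 1 H
  1 × O: no H
  Total hydrogens = 14.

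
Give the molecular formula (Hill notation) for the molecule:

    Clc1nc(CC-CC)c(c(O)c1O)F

Heavy atoms from the SMILES: 9 C, 1 Cl, 1 F, 1 N, 2 O.
Implicit hydrogens by atom environment:
  5 × C (aromatic): no H
  3 × C: 2 H each → 6
  2 × O: 1 H each → 2
  1 × C: 3 H
  1 × Cl: no H
  1 × F: no H
  1 × N (aromatic): no H
  Total hydrogens = 11.
Molecular formula: C9H11ClFNO2

C9H11ClFNO2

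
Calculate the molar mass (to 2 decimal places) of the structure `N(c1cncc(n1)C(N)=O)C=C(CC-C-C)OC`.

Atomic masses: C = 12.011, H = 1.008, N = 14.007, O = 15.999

Molecular formula: C12H18N4O2.
M = 12×12.011 + 18×1.008 + 4×14.007 + 2×15.999 = 250.30 g/mol.

250.30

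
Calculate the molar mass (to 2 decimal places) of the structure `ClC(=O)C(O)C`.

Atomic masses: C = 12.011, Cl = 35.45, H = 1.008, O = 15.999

Molecular formula: C3H5ClO2.
M = 3×12.011 + 1×35.45 + 5×1.008 + 2×15.999 = 108.52 g/mol.

108.52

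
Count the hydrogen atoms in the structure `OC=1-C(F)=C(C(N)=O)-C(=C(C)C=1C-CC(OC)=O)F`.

13

Hydrogens are implicit in SMILES; fill each atom to its normal valence:
  6 × C (aromatic): no H
  3 × O: no H
  2 × C: 3 H each → 6
  2 × C: 2 H each → 4
  2 × C: no H
  2 × F: no H
  1 × N: 2 H
  1 × O: 1 H
  Total hydrogens = 13.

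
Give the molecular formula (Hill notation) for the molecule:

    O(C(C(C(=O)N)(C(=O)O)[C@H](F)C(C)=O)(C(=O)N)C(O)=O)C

Heavy atoms from the SMILES: 10 C, 1 F, 2 N, 8 O.
Implicit hydrogens by atom environment:
  7 × C: no H
  6 × O: no H
  2 × C: 3 H each → 6
  2 × N: 2 H each → 4
  2 × O: 1 H each → 2
  1 × C: 1 H
  1 × F: no H
  Total hydrogens = 13.
Molecular formula: C10H13FN2O8

C10H13FN2O8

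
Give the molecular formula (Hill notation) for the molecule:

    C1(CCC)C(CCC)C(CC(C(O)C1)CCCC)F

Heavy atoms from the SMILES: 17 C, 1 F, 1 O.
Implicit hydrogens by atom environment:
  9 × C: 2 H each → 18
  5 × C: 1 H each → 5
  3 × C: 3 H each → 9
  1 × F: no H
  1 × O: 1 H
  Total hydrogens = 33.
Molecular formula: C17H33FO

C17H33FO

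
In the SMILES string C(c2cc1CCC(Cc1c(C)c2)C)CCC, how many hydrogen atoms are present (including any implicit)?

24

Hydrogens are implicit in SMILES; fill each atom to its normal valence:
  6 × C: 2 H each → 12
  4 × C (aromatic): no H
  3 × C: 3 H each → 9
  2 × C (aromatic): 1 H each → 2
  1 × C: 1 H
  Total hydrogens = 24.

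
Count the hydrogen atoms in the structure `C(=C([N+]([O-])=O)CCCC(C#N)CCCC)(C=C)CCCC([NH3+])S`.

30

Hydrogens are implicit in SMILES; fill each atom to its normal valence:
  10 × C: 2 H each → 20
  3 × C: 1 H each → 3
  3 × C: no H
  1 × C: 3 H
  1 × N (charge +1): 3 H
  1 × N (charge +1): no H
  1 × N: no H
  1 × O: no H
  1 × O (charge -1): no H
  1 × S: 1 H
  Total hydrogens = 30.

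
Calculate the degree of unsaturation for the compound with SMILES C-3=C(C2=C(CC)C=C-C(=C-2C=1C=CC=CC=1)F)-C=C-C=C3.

12

Molecular formula from the SMILES: C20H17F.
DoU = (2C + 2 + N − H − X)/2 = (2·20 + 2 + 0 − 17 − 1)/2 = 24/2 = 12.
(Structurally: 3 ring(s) + 9 π bond(s) = 12.)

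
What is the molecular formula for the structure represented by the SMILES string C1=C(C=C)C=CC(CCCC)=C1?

Heavy atoms from the SMILES: 12 C.
Implicit hydrogens by atom environment:
  4 × C: 2 H each → 8
  4 × C (aromatic): 1 H each → 4
  2 × C (aromatic): no H
  1 × C: 3 H
  1 × C: 1 H
  Total hydrogens = 16.
Molecular formula: C12H16

C12H16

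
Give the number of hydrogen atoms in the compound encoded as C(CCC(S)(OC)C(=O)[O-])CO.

Hydrogens are implicit in SMILES; fill each atom to its normal valence:
  4 × C: 2 H each → 8
  2 × C: no H
  2 × O: no H
  1 × C: 3 H
  1 × O: 1 H
  1 × O (charge -1): no H
  1 × S: 1 H
  Total hydrogens = 13.

13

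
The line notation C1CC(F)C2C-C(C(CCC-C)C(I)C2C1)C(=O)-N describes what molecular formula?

C15H25FINO

Heavy atoms from the SMILES: 15 C, 1 F, 1 I, 1 N, 1 O.
Implicit hydrogens by atom environment:
  7 × C: 2 H each → 14
  6 × C: 1 H each → 6
  1 × C: 3 H
  1 × C: no H
  1 × F: no H
  1 × I: no H
  1 × N: 2 H
  1 × O: no H
  Total hydrogens = 25.
Molecular formula: C15H25FINO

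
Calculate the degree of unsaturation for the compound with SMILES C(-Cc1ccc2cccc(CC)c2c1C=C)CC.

8

Molecular formula from the SMILES: C18H22.
DoU = (2C + 2 + N − H − X)/2 = (2·18 + 2 + 0 − 22 − 0)/2 = 16/2 = 8.
(Structurally: 2 ring(s) + 6 π bond(s) = 8.)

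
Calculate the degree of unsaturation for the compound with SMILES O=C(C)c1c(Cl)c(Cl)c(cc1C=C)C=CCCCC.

7

Molecular formula from the SMILES: C16H18Cl2O.
DoU = (2C + 2 + N − H − X)/2 = (2·16 + 2 + 0 − 18 − 2)/2 = 14/2 = 7.
(Structurally: 1 ring(s) + 6 π bond(s) = 7.)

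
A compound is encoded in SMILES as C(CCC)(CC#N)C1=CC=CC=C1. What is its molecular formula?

C12H15N

Heavy atoms from the SMILES: 12 C, 1 N.
Implicit hydrogens by atom environment:
  5 × C (aromatic): 1 H each → 5
  3 × C: 2 H each → 6
  1 × C: 3 H
  1 × C: 1 H
  1 × C: no H
  1 × C (aromatic): no H
  1 × N: no H
  Total hydrogens = 15.
Molecular formula: C12H15N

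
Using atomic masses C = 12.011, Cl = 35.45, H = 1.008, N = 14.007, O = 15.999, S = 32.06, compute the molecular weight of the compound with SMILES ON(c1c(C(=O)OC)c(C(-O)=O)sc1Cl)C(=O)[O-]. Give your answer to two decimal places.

Molecular formula: C8H5ClNO7S-.
M = 8×12.011 + 1×35.45 + 5×1.008 + 1×14.007 + 7×15.999 + 1×32.06 = 294.64 g/mol.

294.64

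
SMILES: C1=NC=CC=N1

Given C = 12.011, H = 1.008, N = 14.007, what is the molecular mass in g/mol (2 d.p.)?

80.09

Molecular formula: C4H4N2.
M = 4×12.011 + 4×1.008 + 2×14.007 = 80.09 g/mol.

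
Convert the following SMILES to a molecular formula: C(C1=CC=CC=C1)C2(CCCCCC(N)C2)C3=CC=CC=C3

Heavy atoms from the SMILES: 21 C, 1 N.
Implicit hydrogens by atom environment:
  10 × C (aromatic): 1 H each → 10
  7 × C: 2 H each → 14
  2 × C (aromatic): no H
  1 × C: 1 H
  1 × C: no H
  1 × N: 2 H
  Total hydrogens = 27.
Molecular formula: C21H27N

C21H27N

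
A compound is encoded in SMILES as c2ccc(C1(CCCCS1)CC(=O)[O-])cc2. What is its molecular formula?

C13H15O2S-

Heavy atoms from the SMILES: 13 C, 2 O, 1 S.
Implicit hydrogens by atom environment:
  5 × C: 2 H each → 10
  5 × C (aromatic): 1 H each → 5
  2 × C: no H
  1 × C (aromatic): no H
  1 × O: no H
  1 × O (charge -1): no H
  1 × S: no H
  Total hydrogens = 15.
Net charge -1.
Molecular formula: C13H15O2S-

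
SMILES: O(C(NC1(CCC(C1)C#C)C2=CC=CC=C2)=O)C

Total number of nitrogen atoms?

1

The symbol for nitrogen appears 1 time in the SMILES.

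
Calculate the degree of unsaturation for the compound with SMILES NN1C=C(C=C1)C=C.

Molecular formula from the SMILES: C6H8N2.
DoU = (2C + 2 + N − H − X)/2 = (2·6 + 2 + 2 − 8 − 0)/2 = 8/2 = 4.
(Structurally: 1 ring(s) + 3 π bond(s) = 4.)

4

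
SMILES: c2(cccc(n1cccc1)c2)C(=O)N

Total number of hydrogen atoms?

10

Hydrogens are implicit in SMILES; fill each atom to its normal valence:
  8 × C (aromatic): 1 H each → 8
  2 × C (aromatic): no H
  1 × C: no H
  1 × N: 2 H
  1 × N (aromatic): no H
  1 × O: no H
  Total hydrogens = 10.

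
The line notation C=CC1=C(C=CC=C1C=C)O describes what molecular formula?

C10H10O

Heavy atoms from the SMILES: 10 C, 1 O.
Implicit hydrogens by atom environment:
  3 × C (aromatic): 1 H each → 3
  3 × C (aromatic): no H
  2 × C: 2 H each → 4
  2 × C: 1 H each → 2
  1 × O: 1 H
  Total hydrogens = 10.
Molecular formula: C10H10O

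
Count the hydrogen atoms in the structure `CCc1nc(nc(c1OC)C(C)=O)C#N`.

Hydrogens are implicit in SMILES; fill each atom to its normal valence:
  4 × C (aromatic): no H
  3 × C: 3 H each → 9
  2 × C: no H
  2 × N (aromatic): no H
  2 × O: no H
  1 × C: 2 H
  1 × N: no H
  Total hydrogens = 11.

11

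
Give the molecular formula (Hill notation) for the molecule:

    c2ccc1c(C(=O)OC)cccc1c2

Heavy atoms from the SMILES: 12 C, 2 O.
Implicit hydrogens by atom environment:
  7 × C (aromatic): 1 H each → 7
  3 × C (aromatic): no H
  2 × O: no H
  1 × C: 3 H
  1 × C: no H
  Total hydrogens = 10.
Molecular formula: C12H10O2

C12H10O2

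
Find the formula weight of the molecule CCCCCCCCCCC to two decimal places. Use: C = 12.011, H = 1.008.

156.31

Molecular formula: C11H24.
M = 11×12.011 + 24×1.008 = 156.31 g/mol.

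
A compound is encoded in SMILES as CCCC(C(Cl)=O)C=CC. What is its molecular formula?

Heavy atoms from the SMILES: 8 C, 1 Cl, 1 O.
Implicit hydrogens by atom environment:
  3 × C: 1 H each → 3
  2 × C: 3 H each → 6
  2 × C: 2 H each → 4
  1 × C: no H
  1 × Cl: no H
  1 × O: no H
  Total hydrogens = 13.
Molecular formula: C8H13ClO

C8H13ClO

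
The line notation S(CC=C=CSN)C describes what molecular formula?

C5H9NS2

Heavy atoms from the SMILES: 5 C, 1 N, 2 S.
Implicit hydrogens by atom environment:
  2 × C: 1 H each → 2
  2 × S: no H
  1 × C: 3 H
  1 × C: 2 H
  1 × C: no H
  1 × N: 2 H
  Total hydrogens = 9.
Molecular formula: C5H9NS2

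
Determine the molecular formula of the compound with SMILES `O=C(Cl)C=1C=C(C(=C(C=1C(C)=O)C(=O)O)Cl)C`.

C11H8Cl2O4

Heavy atoms from the SMILES: 11 C, 2 Cl, 4 O.
Implicit hydrogens by atom environment:
  5 × C (aromatic): no H
  3 × C: no H
  3 × O: no H
  2 × C: 3 H each → 6
  2 × Cl: no H
  1 × C (aromatic): 1 H
  1 × O: 1 H
  Total hydrogens = 8.
Molecular formula: C11H8Cl2O4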